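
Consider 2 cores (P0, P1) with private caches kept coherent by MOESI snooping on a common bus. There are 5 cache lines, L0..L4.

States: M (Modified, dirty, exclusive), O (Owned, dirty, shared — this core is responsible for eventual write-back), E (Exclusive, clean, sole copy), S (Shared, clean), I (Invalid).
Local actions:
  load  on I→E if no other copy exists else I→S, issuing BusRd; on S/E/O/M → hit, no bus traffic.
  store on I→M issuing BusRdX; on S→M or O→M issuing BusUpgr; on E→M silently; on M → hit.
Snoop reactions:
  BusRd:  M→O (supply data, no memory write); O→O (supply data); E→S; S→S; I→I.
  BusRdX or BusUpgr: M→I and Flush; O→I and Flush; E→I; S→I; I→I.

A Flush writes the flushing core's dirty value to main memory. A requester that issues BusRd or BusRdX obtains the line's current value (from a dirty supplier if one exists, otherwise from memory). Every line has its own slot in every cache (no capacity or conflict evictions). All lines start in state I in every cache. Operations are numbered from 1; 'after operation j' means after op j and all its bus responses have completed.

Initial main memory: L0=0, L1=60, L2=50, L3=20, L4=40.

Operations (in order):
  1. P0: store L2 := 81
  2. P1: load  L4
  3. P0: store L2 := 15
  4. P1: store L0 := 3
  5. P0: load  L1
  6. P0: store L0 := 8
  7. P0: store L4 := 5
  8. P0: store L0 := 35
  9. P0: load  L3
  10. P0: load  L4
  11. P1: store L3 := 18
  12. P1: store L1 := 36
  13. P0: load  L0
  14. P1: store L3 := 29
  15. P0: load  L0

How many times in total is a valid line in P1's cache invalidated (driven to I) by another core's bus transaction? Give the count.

step 1: P0: store L2 := 81  ⟶  MI  (L2)  txn=BusRdX  M[L2]=50
step 2: P1: load  L4  ⟶  IE  (L4)  txn=BusRd  M[L4]=40
step 3: P0: store L2 := 15  ⟶  MI  (L2)  txn=∅  M[L2]=50
step 4: P1: store L0 := 3  ⟶  IM  (L0)  txn=BusRdX  M[L0]=0
step 5: P0: load  L1  ⟶  EI  (L1)  txn=BusRd  M[L1]=60
step 6: P0: store L0 := 8  ⟶  MI  (L0)  txn=BusRdX+Flush  M[L0]=3
step 7: P0: store L4 := 5  ⟶  MI  (L4)  txn=BusRdX  M[L4]=40
step 8: P0: store L0 := 35  ⟶  MI  (L0)  txn=∅  M[L0]=3
step 9: P0: load  L3  ⟶  EI  (L3)  txn=BusRd  M[L3]=20
step 10: P0: load  L4  ⟶  MI  (L4)  txn=∅  M[L4]=40
step 11: P1: store L3 := 18  ⟶  IM  (L3)  txn=BusRdX  M[L3]=20
step 12: P1: store L1 := 36  ⟶  IM  (L1)  txn=BusRdX  M[L1]=60
step 13: P0: load  L0  ⟶  MI  (L0)  txn=∅  M[L0]=3
step 14: P1: store L3 := 29  ⟶  IM  (L3)  txn=∅  M[L3]=20
step 15: P0: load  L0  ⟶  MI  (L0)  txn=∅  M[L0]=3

invalidations = 2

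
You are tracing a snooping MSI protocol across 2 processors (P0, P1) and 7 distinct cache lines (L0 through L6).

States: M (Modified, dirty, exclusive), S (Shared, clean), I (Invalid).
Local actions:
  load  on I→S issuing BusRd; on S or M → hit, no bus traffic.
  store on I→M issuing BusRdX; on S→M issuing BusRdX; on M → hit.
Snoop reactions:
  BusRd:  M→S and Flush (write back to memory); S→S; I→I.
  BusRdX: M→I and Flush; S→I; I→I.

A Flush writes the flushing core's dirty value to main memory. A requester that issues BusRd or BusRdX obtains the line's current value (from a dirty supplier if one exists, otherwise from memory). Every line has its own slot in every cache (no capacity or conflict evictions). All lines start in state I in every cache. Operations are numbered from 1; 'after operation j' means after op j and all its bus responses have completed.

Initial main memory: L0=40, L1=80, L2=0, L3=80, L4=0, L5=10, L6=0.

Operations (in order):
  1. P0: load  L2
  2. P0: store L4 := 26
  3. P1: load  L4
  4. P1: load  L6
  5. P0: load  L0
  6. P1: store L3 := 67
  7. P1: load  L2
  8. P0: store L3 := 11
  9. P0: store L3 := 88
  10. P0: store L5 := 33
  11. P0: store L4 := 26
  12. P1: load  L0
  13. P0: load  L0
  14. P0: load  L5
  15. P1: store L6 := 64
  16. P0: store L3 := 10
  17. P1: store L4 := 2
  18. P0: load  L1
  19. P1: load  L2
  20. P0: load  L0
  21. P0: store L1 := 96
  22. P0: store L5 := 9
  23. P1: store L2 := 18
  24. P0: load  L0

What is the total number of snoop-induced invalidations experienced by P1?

invalidations = 2

[1] P0: load  L2 | P0:S(0), P1:I | bus: BusRd
[2] P0: store L4 := 26 | P0:M(26), P1:I | bus: BusRdX
[3] P1: load  L4 | P0:S(26), P1:S(26) | bus: BusRd,Flush
[4] P1: load  L6 | P0:I, P1:S(0) | bus: BusRd
[5] P0: load  L0 | P0:S(40), P1:I | bus: BusRd
[6] P1: store L3 := 67 | P0:I, P1:M(67) | bus: BusRdX
[7] P1: load  L2 | P0:S(0), P1:S(0) | bus: BusRd
[8] P0: store L3 := 11 | P0:M(11), P1:I | bus: BusRdX,Flush
[9] P0: store L3 := 88 | P0:M(88), P1:I | bus: none
[10] P0: store L5 := 33 | P0:M(33), P1:I | bus: BusRdX
[11] P0: store L4 := 26 | P0:M(26), P1:I | bus: BusRdX
[12] P1: load  L0 | P0:S(40), P1:S(40) | bus: BusRd
[13] P0: load  L0 | P0:S(40), P1:S(40) | bus: none
[14] P0: load  L5 | P0:M(33), P1:I | bus: none
[15] P1: store L6 := 64 | P0:I, P1:M(64) | bus: BusRdX
[16] P0: store L3 := 10 | P0:M(10), P1:I | bus: none
[17] P1: store L4 := 2 | P0:I, P1:M(2) | bus: BusRdX,Flush
[18] P0: load  L1 | P0:S(80), P1:I | bus: BusRd
[19] P1: load  L2 | P0:S(0), P1:S(0) | bus: none
[20] P0: load  L0 | P0:S(40), P1:S(40) | bus: none
[21] P0: store L1 := 96 | P0:M(96), P1:I | bus: BusRdX
[22] P0: store L5 := 9 | P0:M(9), P1:I | bus: none
[23] P1: store L2 := 18 | P0:I, P1:M(18) | bus: BusRdX
[24] P0: load  L0 | P0:S(40), P1:S(40) | bus: none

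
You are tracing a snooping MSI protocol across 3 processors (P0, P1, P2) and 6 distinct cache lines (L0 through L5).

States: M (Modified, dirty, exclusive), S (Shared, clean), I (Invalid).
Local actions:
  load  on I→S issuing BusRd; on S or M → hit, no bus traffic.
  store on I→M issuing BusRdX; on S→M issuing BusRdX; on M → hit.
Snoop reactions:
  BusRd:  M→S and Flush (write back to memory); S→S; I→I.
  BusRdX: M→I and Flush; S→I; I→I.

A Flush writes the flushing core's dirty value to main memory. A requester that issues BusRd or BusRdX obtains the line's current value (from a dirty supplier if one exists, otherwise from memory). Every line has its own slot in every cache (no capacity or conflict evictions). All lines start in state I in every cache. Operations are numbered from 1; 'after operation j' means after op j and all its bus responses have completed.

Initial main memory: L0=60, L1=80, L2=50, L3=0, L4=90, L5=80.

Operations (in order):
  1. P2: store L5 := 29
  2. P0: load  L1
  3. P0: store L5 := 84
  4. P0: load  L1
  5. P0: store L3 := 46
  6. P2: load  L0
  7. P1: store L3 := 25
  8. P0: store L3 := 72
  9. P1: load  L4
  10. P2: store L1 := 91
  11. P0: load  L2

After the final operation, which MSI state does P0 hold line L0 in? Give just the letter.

  op1 P2: store L5 := 29 → I/I/M on L5; bus BusRdX; mem=80
  op2 P0: load  L1 → S/I/I on L1; bus BusRd; mem=80
  op3 P0: store L5 := 84 → M/I/I on L5; bus BusRdX Flush; mem=29
  op4 P0: load  L1 → S/I/I on L1; bus (none); mem=80
  op5 P0: store L3 := 46 → M/I/I on L3; bus BusRdX; mem=0
  op6 P2: load  L0 → I/I/S on L0; bus BusRd; mem=60
  op7 P1: store L3 := 25 → I/M/I on L3; bus BusRdX Flush; mem=46
  op8 P0: store L3 := 72 → M/I/I on L3; bus BusRdX Flush; mem=25
  op9 P1: load  L4 → I/S/I on L4; bus BusRd; mem=90
  op10 P2: store L1 := 91 → I/I/M on L1; bus BusRdX; mem=80
  op11 P0: load  L2 → S/I/I on L2; bus BusRd; mem=50

state = I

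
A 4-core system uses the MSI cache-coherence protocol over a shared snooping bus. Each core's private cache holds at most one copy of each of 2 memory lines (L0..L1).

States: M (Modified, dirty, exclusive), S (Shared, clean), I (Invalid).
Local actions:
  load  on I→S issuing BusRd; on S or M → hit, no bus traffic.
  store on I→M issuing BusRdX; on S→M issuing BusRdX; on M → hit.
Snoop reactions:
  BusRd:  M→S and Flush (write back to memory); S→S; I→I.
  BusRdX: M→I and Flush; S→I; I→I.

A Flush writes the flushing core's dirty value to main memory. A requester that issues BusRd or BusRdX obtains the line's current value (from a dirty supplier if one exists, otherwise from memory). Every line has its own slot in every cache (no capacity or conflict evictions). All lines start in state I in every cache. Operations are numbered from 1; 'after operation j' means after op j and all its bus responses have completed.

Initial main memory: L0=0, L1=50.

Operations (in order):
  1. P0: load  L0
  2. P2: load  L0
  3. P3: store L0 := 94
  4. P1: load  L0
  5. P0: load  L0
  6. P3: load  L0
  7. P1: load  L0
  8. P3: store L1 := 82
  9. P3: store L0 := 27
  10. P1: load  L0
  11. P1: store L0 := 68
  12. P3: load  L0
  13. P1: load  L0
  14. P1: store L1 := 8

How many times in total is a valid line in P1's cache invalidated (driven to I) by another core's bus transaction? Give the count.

invalidations = 1

1. P0: load  L0  bus=[BusRd]  L0: P0=S P1=I P2=I P3=I  mem[L0]=0
2. P2: load  L0  bus=[BusRd]  L0: P0=S P1=I P2=S P3=I  mem[L0]=0
3. P3: store L0 := 94  bus=[BusRdX]  L0: P0=I P1=I P2=I P3=M  mem[L0]=0
4. P1: load  L0  bus=[BusRd,Flush]  L0: P0=I P1=S P2=I P3=S  mem[L0]=94
5. P0: load  L0  bus=[BusRd]  L0: P0=S P1=S P2=I P3=S  mem[L0]=94
6. P3: load  L0  bus=[-]  L0: P0=S P1=S P2=I P3=S  mem[L0]=94
7. P1: load  L0  bus=[-]  L0: P0=S P1=S P2=I P3=S  mem[L0]=94
8. P3: store L1 := 82  bus=[BusRdX]  L1: P0=I P1=I P2=I P3=M  mem[L1]=50
9. P3: store L0 := 27  bus=[BusRdX]  L0: P0=I P1=I P2=I P3=M  mem[L0]=94
10. P1: load  L0  bus=[BusRd,Flush]  L0: P0=I P1=S P2=I P3=S  mem[L0]=27
11. P1: store L0 := 68  bus=[BusRdX]  L0: P0=I P1=M P2=I P3=I  mem[L0]=27
12. P3: load  L0  bus=[BusRd,Flush]  L0: P0=I P1=S P2=I P3=S  mem[L0]=68
13. P1: load  L0  bus=[-]  L0: P0=I P1=S P2=I P3=S  mem[L0]=68
14. P1: store L1 := 8  bus=[BusRdX,Flush]  L1: P0=I P1=M P2=I P3=I  mem[L1]=82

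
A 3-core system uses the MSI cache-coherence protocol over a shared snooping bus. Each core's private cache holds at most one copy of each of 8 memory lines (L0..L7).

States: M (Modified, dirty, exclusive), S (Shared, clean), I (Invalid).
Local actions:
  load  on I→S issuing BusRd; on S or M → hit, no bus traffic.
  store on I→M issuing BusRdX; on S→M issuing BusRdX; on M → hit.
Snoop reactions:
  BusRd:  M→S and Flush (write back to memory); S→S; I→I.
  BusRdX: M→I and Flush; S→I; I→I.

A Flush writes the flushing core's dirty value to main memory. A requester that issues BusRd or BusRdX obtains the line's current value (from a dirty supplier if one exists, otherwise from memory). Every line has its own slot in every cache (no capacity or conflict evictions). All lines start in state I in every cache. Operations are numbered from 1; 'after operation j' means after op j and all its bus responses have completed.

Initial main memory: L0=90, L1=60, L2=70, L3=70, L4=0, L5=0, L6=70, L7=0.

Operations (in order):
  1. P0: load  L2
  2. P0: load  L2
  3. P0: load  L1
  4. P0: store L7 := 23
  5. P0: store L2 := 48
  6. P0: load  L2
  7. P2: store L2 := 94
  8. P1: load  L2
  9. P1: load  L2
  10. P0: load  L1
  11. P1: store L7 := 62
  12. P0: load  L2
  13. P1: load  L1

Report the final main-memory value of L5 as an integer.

memory[L5] = 0

step 1: P0: load  L2  ⟶  SII  (L2)  txn=BusRd  M[L2]=70
step 2: P0: load  L2  ⟶  SII  (L2)  txn=∅  M[L2]=70
step 3: P0: load  L1  ⟶  SII  (L1)  txn=BusRd  M[L1]=60
step 4: P0: store L7 := 23  ⟶  MII  (L7)  txn=BusRdX  M[L7]=0
step 5: P0: store L2 := 48  ⟶  MII  (L2)  txn=BusRdX  M[L2]=70
step 6: P0: load  L2  ⟶  MII  (L2)  txn=∅  M[L2]=70
step 7: P2: store L2 := 94  ⟶  IIM  (L2)  txn=BusRdX+Flush  M[L2]=48
step 8: P1: load  L2  ⟶  ISS  (L2)  txn=BusRd+Flush  M[L2]=94
step 9: P1: load  L2  ⟶  ISS  (L2)  txn=∅  M[L2]=94
step 10: P0: load  L1  ⟶  SII  (L1)  txn=∅  M[L1]=60
step 11: P1: store L7 := 62  ⟶  IMI  (L7)  txn=BusRdX+Flush  M[L7]=23
step 12: P0: load  L2  ⟶  SSS  (L2)  txn=BusRd  M[L2]=94
step 13: P1: load  L1  ⟶  SSI  (L1)  txn=BusRd  M[L1]=60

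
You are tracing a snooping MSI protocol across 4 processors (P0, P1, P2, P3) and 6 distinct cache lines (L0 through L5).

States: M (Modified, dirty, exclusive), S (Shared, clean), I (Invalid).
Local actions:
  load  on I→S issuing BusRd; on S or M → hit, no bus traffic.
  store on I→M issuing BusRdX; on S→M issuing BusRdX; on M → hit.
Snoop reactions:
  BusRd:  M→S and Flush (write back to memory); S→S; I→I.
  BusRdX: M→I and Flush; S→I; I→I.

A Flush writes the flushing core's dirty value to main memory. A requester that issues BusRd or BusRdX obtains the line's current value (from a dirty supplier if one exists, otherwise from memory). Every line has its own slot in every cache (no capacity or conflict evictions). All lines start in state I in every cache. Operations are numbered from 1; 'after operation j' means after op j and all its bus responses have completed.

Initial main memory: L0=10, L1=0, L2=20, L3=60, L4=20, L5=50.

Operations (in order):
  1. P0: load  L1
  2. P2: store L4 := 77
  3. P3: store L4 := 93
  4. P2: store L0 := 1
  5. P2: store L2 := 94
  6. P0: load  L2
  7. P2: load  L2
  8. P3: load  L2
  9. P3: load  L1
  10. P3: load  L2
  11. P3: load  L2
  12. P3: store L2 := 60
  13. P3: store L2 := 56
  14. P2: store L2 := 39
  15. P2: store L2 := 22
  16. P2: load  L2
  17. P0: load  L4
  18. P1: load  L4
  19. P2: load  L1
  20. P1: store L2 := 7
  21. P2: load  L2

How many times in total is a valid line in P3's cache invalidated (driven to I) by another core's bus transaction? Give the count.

[1] P0: load  L1 | P0:S(0), P1:I, P2:I, P3:I | bus: BusRd
[2] P2: store L4 := 77 | P0:I, P1:I, P2:M(77), P3:I | bus: BusRdX
[3] P3: store L4 := 93 | P0:I, P1:I, P2:I, P3:M(93) | bus: BusRdX,Flush
[4] P2: store L0 := 1 | P0:I, P1:I, P2:M(1), P3:I | bus: BusRdX
[5] P2: store L2 := 94 | P0:I, P1:I, P2:M(94), P3:I | bus: BusRdX
[6] P0: load  L2 | P0:S(94), P1:I, P2:S(94), P3:I | bus: BusRd,Flush
[7] P2: load  L2 | P0:S(94), P1:I, P2:S(94), P3:I | bus: none
[8] P3: load  L2 | P0:S(94), P1:I, P2:S(94), P3:S(94) | bus: BusRd
[9] P3: load  L1 | P0:S(0), P1:I, P2:I, P3:S(0) | bus: BusRd
[10] P3: load  L2 | P0:S(94), P1:I, P2:S(94), P3:S(94) | bus: none
[11] P3: load  L2 | P0:S(94), P1:I, P2:S(94), P3:S(94) | bus: none
[12] P3: store L2 := 60 | P0:I, P1:I, P2:I, P3:M(60) | bus: BusRdX
[13] P3: store L2 := 56 | P0:I, P1:I, P2:I, P3:M(56) | bus: none
[14] P2: store L2 := 39 | P0:I, P1:I, P2:M(39), P3:I | bus: BusRdX,Flush
[15] P2: store L2 := 22 | P0:I, P1:I, P2:M(22), P3:I | bus: none
[16] P2: load  L2 | P0:I, P1:I, P2:M(22), P3:I | bus: none
[17] P0: load  L4 | P0:S(93), P1:I, P2:I, P3:S(93) | bus: BusRd,Flush
[18] P1: load  L4 | P0:S(93), P1:S(93), P2:I, P3:S(93) | bus: BusRd
[19] P2: load  L1 | P0:S(0), P1:I, P2:S(0), P3:S(0) | bus: BusRd
[20] P1: store L2 := 7 | P0:I, P1:M(7), P2:I, P3:I | bus: BusRdX,Flush
[21] P2: load  L2 | P0:I, P1:S(7), P2:S(7), P3:I | bus: BusRd,Flush

invalidations = 1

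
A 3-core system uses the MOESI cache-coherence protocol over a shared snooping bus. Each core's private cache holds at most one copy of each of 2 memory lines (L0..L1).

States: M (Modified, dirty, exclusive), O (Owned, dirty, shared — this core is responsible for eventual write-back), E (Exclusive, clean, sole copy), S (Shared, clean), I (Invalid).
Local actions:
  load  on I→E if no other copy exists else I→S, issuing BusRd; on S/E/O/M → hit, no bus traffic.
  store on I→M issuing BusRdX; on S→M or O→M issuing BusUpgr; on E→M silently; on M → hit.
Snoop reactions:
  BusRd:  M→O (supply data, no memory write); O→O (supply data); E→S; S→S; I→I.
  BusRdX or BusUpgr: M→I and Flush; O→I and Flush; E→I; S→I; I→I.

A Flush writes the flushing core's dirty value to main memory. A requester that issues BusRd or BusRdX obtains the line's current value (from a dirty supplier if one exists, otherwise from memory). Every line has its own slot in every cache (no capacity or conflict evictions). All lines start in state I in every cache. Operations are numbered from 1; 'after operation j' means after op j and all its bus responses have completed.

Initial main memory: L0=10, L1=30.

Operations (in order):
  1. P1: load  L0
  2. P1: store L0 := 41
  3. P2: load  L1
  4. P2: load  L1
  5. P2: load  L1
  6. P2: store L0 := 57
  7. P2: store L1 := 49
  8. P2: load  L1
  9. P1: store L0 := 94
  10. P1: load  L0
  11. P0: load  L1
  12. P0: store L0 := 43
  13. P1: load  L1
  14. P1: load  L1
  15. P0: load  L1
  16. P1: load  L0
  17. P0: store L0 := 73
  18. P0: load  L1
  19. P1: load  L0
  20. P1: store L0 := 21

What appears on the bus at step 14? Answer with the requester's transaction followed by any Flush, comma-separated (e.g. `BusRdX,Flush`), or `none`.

bus = none

step 1: P1: load  L0  ⟶  IEI  (L0)  txn=BusRd  M[L0]=10
step 2: P1: store L0 := 41  ⟶  IMI  (L0)  txn=∅  M[L0]=10
step 3: P2: load  L1  ⟶  IIE  (L1)  txn=BusRd  M[L1]=30
step 4: P2: load  L1  ⟶  IIE  (L1)  txn=∅  M[L1]=30
step 5: P2: load  L1  ⟶  IIE  (L1)  txn=∅  M[L1]=30
step 6: P2: store L0 := 57  ⟶  IIM  (L0)  txn=BusRdX+Flush  M[L0]=41
step 7: P2: store L1 := 49  ⟶  IIM  (L1)  txn=∅  M[L1]=30
step 8: P2: load  L1  ⟶  IIM  (L1)  txn=∅  M[L1]=30
step 9: P1: store L0 := 94  ⟶  IMI  (L0)  txn=BusRdX+Flush  M[L0]=57
step 10: P1: load  L0  ⟶  IMI  (L0)  txn=∅  M[L0]=57
step 11: P0: load  L1  ⟶  SIO  (L1)  txn=BusRd  M[L1]=30
step 12: P0: store L0 := 43  ⟶  MII  (L0)  txn=BusRdX+Flush  M[L0]=94
step 13: P1: load  L1  ⟶  SSO  (L1)  txn=BusRd  M[L1]=30
step 14: P1: load  L1  ⟶  SSO  (L1)  txn=∅  M[L1]=30
step 15: P0: load  L1  ⟶  SSO  (L1)  txn=∅  M[L1]=30
step 16: P1: load  L0  ⟶  OSI  (L0)  txn=BusRd  M[L0]=94
step 17: P0: store L0 := 73  ⟶  MII  (L0)  txn=BusUpgr  M[L0]=94
step 18: P0: load  L1  ⟶  SSO  (L1)  txn=∅  M[L1]=30
step 19: P1: load  L0  ⟶  OSI  (L0)  txn=BusRd  M[L0]=94
step 20: P1: store L0 := 21  ⟶  IMI  (L0)  txn=BusUpgr+Flush  M[L0]=73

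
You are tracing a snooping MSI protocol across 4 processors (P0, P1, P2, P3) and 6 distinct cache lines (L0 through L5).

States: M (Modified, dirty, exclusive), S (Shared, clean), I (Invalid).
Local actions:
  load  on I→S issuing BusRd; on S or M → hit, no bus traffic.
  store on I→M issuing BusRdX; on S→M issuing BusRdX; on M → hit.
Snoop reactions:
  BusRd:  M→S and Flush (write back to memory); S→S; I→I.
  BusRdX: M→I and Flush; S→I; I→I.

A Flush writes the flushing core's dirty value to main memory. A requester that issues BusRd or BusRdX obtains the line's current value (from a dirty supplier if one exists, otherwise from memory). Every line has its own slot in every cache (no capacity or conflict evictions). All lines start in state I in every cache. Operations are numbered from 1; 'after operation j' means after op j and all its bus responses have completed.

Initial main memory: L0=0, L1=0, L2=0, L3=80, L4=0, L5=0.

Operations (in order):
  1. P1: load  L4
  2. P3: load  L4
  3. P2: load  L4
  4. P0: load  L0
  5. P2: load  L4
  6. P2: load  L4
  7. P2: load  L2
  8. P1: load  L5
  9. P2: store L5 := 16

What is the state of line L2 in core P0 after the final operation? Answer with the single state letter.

[1] P1: load  L4 | P0:I, P1:S(0), P2:I, P3:I | bus: BusRd
[2] P3: load  L4 | P0:I, P1:S(0), P2:I, P3:S(0) | bus: BusRd
[3] P2: load  L4 | P0:I, P1:S(0), P2:S(0), P3:S(0) | bus: BusRd
[4] P0: load  L0 | P0:S(0), P1:I, P2:I, P3:I | bus: BusRd
[5] P2: load  L4 | P0:I, P1:S(0), P2:S(0), P3:S(0) | bus: none
[6] P2: load  L4 | P0:I, P1:S(0), P2:S(0), P3:S(0) | bus: none
[7] P2: load  L2 | P0:I, P1:I, P2:S(0), P3:I | bus: BusRd
[8] P1: load  L5 | P0:I, P1:S(0), P2:I, P3:I | bus: BusRd
[9] P2: store L5 := 16 | P0:I, P1:I, P2:M(16), P3:I | bus: BusRdX

state = I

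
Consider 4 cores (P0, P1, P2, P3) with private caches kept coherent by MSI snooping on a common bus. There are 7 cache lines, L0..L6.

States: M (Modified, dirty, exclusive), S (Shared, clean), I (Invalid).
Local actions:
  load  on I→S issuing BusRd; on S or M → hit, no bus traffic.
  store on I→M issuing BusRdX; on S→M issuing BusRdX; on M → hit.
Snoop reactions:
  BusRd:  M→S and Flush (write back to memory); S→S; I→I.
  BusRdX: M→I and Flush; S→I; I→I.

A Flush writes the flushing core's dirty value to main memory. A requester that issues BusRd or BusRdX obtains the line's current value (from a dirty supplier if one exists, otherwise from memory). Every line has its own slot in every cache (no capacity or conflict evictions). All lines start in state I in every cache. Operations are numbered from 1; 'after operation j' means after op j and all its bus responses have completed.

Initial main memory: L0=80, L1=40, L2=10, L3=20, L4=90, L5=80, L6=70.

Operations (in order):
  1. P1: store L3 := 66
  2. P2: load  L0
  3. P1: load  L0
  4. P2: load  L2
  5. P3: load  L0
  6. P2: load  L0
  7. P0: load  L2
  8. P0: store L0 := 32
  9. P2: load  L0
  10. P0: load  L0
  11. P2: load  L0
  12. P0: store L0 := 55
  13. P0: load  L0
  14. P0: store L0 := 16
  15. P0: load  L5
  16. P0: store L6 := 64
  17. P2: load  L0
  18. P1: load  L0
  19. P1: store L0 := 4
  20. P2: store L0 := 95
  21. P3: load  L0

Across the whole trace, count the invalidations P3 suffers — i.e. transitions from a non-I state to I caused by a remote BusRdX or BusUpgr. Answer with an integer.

invalidations = 1

  op1 P1: store L3 := 66 → I/M/I/I on L3; bus BusRdX; mem=20
  op2 P2: load  L0 → I/I/S/I on L0; bus BusRd; mem=80
  op3 P1: load  L0 → I/S/S/I on L0; bus BusRd; mem=80
  op4 P2: load  L2 → I/I/S/I on L2; bus BusRd; mem=10
  op5 P3: load  L0 → I/S/S/S on L0; bus BusRd; mem=80
  op6 P2: load  L0 → I/S/S/S on L0; bus (none); mem=80
  op7 P0: load  L2 → S/I/S/I on L2; bus BusRd; mem=10
  op8 P0: store L0 := 32 → M/I/I/I on L0; bus BusRdX; mem=80
  op9 P2: load  L0 → S/I/S/I on L0; bus BusRd Flush; mem=32
  op10 P0: load  L0 → S/I/S/I on L0; bus (none); mem=32
  op11 P2: load  L0 → S/I/S/I on L0; bus (none); mem=32
  op12 P0: store L0 := 55 → M/I/I/I on L0; bus BusRdX; mem=32
  op13 P0: load  L0 → M/I/I/I on L0; bus (none); mem=32
  op14 P0: store L0 := 16 → M/I/I/I on L0; bus (none); mem=32
  op15 P0: load  L5 → S/I/I/I on L5; bus BusRd; mem=80
  op16 P0: store L6 := 64 → M/I/I/I on L6; bus BusRdX; mem=70
  op17 P2: load  L0 → S/I/S/I on L0; bus BusRd Flush; mem=16
  op18 P1: load  L0 → S/S/S/I on L0; bus BusRd; mem=16
  op19 P1: store L0 := 4 → I/M/I/I on L0; bus BusRdX; mem=16
  op20 P2: store L0 := 95 → I/I/M/I on L0; bus BusRdX Flush; mem=4
  op21 P3: load  L0 → I/I/S/S on L0; bus BusRd Flush; mem=95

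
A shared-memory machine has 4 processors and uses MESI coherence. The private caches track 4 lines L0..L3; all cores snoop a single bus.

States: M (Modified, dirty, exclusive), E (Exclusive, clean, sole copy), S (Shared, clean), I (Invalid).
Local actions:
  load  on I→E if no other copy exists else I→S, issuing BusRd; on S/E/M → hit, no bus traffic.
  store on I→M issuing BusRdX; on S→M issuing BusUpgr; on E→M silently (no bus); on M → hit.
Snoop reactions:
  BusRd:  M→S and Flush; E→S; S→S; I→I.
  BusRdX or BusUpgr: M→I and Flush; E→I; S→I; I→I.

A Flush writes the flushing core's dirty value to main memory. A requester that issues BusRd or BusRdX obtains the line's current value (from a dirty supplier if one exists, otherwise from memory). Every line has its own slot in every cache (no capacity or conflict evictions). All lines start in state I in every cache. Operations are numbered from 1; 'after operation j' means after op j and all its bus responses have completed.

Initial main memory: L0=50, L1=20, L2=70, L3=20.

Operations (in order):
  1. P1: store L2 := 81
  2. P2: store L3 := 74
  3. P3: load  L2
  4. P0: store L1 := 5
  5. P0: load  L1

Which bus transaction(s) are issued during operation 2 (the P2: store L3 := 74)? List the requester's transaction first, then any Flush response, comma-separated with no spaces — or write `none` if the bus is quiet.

step 1: P1: store L2 := 81  ⟶  IMII  (L2)  txn=BusRdX  M[L2]=70
step 2: P2: store L3 := 74  ⟶  IIMI  (L3)  txn=BusRdX  M[L3]=20
step 3: P3: load  L2  ⟶  ISIS  (L2)  txn=BusRd+Flush  M[L2]=81
step 4: P0: store L1 := 5  ⟶  MIII  (L1)  txn=BusRdX  M[L1]=20
step 5: P0: load  L1  ⟶  MIII  (L1)  txn=∅  M[L1]=20

bus = BusRdX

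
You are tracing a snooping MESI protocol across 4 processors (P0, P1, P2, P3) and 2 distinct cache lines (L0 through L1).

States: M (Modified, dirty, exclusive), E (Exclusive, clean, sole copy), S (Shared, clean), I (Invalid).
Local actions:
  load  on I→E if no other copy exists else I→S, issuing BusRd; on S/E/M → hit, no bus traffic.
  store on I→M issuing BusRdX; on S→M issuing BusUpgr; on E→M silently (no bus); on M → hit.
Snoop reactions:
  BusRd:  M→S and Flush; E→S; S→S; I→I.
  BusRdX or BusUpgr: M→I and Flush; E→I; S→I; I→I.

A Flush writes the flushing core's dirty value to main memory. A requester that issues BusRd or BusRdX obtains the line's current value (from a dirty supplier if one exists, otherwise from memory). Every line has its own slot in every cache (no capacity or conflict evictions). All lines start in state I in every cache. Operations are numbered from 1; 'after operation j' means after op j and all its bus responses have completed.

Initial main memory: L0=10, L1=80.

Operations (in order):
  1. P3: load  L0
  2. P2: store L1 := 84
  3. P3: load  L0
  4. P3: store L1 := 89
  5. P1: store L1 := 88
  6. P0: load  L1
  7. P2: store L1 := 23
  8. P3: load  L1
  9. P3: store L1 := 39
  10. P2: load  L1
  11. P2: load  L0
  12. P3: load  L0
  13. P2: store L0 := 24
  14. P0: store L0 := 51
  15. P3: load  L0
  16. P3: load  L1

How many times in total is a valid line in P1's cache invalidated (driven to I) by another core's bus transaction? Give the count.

invalidations = 1

step 1: P3: load  L0  ⟶  IIIE  (L0)  txn=BusRd  M[L0]=10
step 2: P2: store L1 := 84  ⟶  IIMI  (L1)  txn=BusRdX  M[L1]=80
step 3: P3: load  L0  ⟶  IIIE  (L0)  txn=∅  M[L0]=10
step 4: P3: store L1 := 89  ⟶  IIIM  (L1)  txn=BusRdX+Flush  M[L1]=84
step 5: P1: store L1 := 88  ⟶  IMII  (L1)  txn=BusRdX+Flush  M[L1]=89
step 6: P0: load  L1  ⟶  SSII  (L1)  txn=BusRd+Flush  M[L1]=88
step 7: P2: store L1 := 23  ⟶  IIMI  (L1)  txn=BusRdX  M[L1]=88
step 8: P3: load  L1  ⟶  IISS  (L1)  txn=BusRd+Flush  M[L1]=23
step 9: P3: store L1 := 39  ⟶  IIIM  (L1)  txn=BusUpgr  M[L1]=23
step 10: P2: load  L1  ⟶  IISS  (L1)  txn=BusRd+Flush  M[L1]=39
step 11: P2: load  L0  ⟶  IISS  (L0)  txn=BusRd  M[L0]=10
step 12: P3: load  L0  ⟶  IISS  (L0)  txn=∅  M[L0]=10
step 13: P2: store L0 := 24  ⟶  IIMI  (L0)  txn=BusUpgr  M[L0]=10
step 14: P0: store L0 := 51  ⟶  MIII  (L0)  txn=BusRdX+Flush  M[L0]=24
step 15: P3: load  L0  ⟶  SIIS  (L0)  txn=BusRd+Flush  M[L0]=51
step 16: P3: load  L1  ⟶  IISS  (L1)  txn=∅  M[L1]=39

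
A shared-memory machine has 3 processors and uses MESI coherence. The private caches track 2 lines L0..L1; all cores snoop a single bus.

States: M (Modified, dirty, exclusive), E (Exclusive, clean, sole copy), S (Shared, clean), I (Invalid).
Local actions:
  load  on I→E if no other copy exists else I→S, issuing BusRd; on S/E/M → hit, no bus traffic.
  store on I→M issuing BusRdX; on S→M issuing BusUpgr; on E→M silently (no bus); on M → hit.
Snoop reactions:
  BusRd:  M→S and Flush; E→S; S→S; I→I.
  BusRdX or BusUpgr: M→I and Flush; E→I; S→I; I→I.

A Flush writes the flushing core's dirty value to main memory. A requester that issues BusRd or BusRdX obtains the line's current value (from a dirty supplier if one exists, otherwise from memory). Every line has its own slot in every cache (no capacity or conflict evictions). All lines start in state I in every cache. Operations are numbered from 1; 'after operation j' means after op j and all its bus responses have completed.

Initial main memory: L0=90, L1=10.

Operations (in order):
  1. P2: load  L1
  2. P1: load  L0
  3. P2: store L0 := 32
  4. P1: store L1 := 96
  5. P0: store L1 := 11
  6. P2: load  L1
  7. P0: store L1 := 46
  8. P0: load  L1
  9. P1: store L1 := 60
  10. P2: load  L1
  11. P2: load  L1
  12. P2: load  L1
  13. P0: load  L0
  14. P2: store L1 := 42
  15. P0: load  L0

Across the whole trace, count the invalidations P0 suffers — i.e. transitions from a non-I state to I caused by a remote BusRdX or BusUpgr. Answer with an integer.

1. P2: load  L1  bus=[BusRd]  L1: P0=I P1=I P2=E  mem[L1]=10
2. P1: load  L0  bus=[BusRd]  L0: P0=I P1=E P2=I  mem[L0]=90
3. P2: store L0 := 32  bus=[BusRdX]  L0: P0=I P1=I P2=M  mem[L0]=90
4. P1: store L1 := 96  bus=[BusRdX]  L1: P0=I P1=M P2=I  mem[L1]=10
5. P0: store L1 := 11  bus=[BusRdX,Flush]  L1: P0=M P1=I P2=I  mem[L1]=96
6. P2: load  L1  bus=[BusRd,Flush]  L1: P0=S P1=I P2=S  mem[L1]=11
7. P0: store L1 := 46  bus=[BusUpgr]  L1: P0=M P1=I P2=I  mem[L1]=11
8. P0: load  L1  bus=[-]  L1: P0=M P1=I P2=I  mem[L1]=11
9. P1: store L1 := 60  bus=[BusRdX,Flush]  L1: P0=I P1=M P2=I  mem[L1]=46
10. P2: load  L1  bus=[BusRd,Flush]  L1: P0=I P1=S P2=S  mem[L1]=60
11. P2: load  L1  bus=[-]  L1: P0=I P1=S P2=S  mem[L1]=60
12. P2: load  L1  bus=[-]  L1: P0=I P1=S P2=S  mem[L1]=60
13. P0: load  L0  bus=[BusRd,Flush]  L0: P0=S P1=I P2=S  mem[L0]=32
14. P2: store L1 := 42  bus=[BusUpgr]  L1: P0=I P1=I P2=M  mem[L1]=60
15. P0: load  L0  bus=[-]  L0: P0=S P1=I P2=S  mem[L0]=32

invalidations = 1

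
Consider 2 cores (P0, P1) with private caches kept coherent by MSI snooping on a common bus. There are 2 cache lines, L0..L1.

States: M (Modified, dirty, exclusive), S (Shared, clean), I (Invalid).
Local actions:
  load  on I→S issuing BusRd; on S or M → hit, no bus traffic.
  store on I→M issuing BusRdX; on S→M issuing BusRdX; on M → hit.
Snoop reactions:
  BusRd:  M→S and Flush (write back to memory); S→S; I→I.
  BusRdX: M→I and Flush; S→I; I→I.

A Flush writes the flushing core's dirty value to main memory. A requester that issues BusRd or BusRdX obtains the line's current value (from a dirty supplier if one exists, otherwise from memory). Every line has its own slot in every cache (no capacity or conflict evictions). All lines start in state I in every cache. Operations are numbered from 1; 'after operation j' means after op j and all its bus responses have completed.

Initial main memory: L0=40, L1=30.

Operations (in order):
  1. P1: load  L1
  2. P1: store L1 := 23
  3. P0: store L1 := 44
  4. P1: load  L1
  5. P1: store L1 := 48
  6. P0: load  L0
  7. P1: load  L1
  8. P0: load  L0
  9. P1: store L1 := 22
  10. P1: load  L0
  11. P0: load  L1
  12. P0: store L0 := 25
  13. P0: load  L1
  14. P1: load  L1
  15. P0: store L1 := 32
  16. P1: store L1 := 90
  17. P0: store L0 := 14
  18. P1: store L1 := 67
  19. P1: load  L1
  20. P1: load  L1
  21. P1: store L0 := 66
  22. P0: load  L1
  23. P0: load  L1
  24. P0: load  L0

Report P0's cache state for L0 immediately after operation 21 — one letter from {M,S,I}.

step 1: P1: load  L1  ⟶  IS  (L1)  txn=BusRd  M[L1]=30
step 2: P1: store L1 := 23  ⟶  IM  (L1)  txn=BusRdX  M[L1]=30
step 3: P0: store L1 := 44  ⟶  MI  (L1)  txn=BusRdX+Flush  M[L1]=23
step 4: P1: load  L1  ⟶  SS  (L1)  txn=BusRd+Flush  M[L1]=44
step 5: P1: store L1 := 48  ⟶  IM  (L1)  txn=BusRdX  M[L1]=44
step 6: P0: load  L0  ⟶  SI  (L0)  txn=BusRd  M[L0]=40
step 7: P1: load  L1  ⟶  IM  (L1)  txn=∅  M[L1]=44
step 8: P0: load  L0  ⟶  SI  (L0)  txn=∅  M[L0]=40
step 9: P1: store L1 := 22  ⟶  IM  (L1)  txn=∅  M[L1]=44
step 10: P1: load  L0  ⟶  SS  (L0)  txn=BusRd  M[L0]=40
step 11: P0: load  L1  ⟶  SS  (L1)  txn=BusRd+Flush  M[L1]=22
step 12: P0: store L0 := 25  ⟶  MI  (L0)  txn=BusRdX  M[L0]=40
step 13: P0: load  L1  ⟶  SS  (L1)  txn=∅  M[L1]=22
step 14: P1: load  L1  ⟶  SS  (L1)  txn=∅  M[L1]=22
step 15: P0: store L1 := 32  ⟶  MI  (L1)  txn=BusRdX  M[L1]=22
step 16: P1: store L1 := 90  ⟶  IM  (L1)  txn=BusRdX+Flush  M[L1]=32
step 17: P0: store L0 := 14  ⟶  MI  (L0)  txn=∅  M[L0]=40
step 18: P1: store L1 := 67  ⟶  IM  (L1)  txn=∅  M[L1]=32
step 19: P1: load  L1  ⟶  IM  (L1)  txn=∅  M[L1]=32
step 20: P1: load  L1  ⟶  IM  (L1)  txn=∅  M[L1]=32
step 21: P1: store L0 := 66  ⟶  IM  (L0)  txn=BusRdX+Flush  M[L0]=14
step 22: P0: load  L1  ⟶  SS  (L1)  txn=BusRd+Flush  M[L1]=67
step 23: P0: load  L1  ⟶  SS  (L1)  txn=∅  M[L1]=67
step 24: P0: load  L0  ⟶  SS  (L0)  txn=BusRd+Flush  M[L0]=66

state = I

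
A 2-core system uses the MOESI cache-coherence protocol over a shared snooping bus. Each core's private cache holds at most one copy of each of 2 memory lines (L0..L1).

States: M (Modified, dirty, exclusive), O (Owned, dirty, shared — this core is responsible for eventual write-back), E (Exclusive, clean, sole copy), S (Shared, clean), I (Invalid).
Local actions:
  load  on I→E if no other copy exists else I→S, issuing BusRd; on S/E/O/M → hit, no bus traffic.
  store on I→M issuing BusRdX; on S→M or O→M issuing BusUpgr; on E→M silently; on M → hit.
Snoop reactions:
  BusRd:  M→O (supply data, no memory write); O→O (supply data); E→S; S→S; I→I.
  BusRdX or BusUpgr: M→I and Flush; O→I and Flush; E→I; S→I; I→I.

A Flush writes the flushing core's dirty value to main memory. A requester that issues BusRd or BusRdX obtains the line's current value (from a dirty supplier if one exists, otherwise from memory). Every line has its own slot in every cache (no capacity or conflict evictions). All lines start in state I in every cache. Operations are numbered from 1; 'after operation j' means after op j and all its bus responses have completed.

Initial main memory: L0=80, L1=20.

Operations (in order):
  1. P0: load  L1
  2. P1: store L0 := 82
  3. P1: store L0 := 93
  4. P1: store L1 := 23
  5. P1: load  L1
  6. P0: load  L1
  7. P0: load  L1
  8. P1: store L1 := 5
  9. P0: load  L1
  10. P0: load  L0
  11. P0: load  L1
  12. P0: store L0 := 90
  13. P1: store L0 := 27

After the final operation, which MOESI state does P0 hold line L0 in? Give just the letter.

step 1: P0: load  L1  ⟶  EI  (L1)  txn=BusRd  M[L1]=20
step 2: P1: store L0 := 82  ⟶  IM  (L0)  txn=BusRdX  M[L0]=80
step 3: P1: store L0 := 93  ⟶  IM  (L0)  txn=∅  M[L0]=80
step 4: P1: store L1 := 23  ⟶  IM  (L1)  txn=BusRdX  M[L1]=20
step 5: P1: load  L1  ⟶  IM  (L1)  txn=∅  M[L1]=20
step 6: P0: load  L1  ⟶  SO  (L1)  txn=BusRd  M[L1]=20
step 7: P0: load  L1  ⟶  SO  (L1)  txn=∅  M[L1]=20
step 8: P1: store L1 := 5  ⟶  IM  (L1)  txn=BusUpgr  M[L1]=20
step 9: P0: load  L1  ⟶  SO  (L1)  txn=BusRd  M[L1]=20
step 10: P0: load  L0  ⟶  SO  (L0)  txn=BusRd  M[L0]=80
step 11: P0: load  L1  ⟶  SO  (L1)  txn=∅  M[L1]=20
step 12: P0: store L0 := 90  ⟶  MI  (L0)  txn=BusUpgr+Flush  M[L0]=93
step 13: P1: store L0 := 27  ⟶  IM  (L0)  txn=BusRdX+Flush  M[L0]=90

state = I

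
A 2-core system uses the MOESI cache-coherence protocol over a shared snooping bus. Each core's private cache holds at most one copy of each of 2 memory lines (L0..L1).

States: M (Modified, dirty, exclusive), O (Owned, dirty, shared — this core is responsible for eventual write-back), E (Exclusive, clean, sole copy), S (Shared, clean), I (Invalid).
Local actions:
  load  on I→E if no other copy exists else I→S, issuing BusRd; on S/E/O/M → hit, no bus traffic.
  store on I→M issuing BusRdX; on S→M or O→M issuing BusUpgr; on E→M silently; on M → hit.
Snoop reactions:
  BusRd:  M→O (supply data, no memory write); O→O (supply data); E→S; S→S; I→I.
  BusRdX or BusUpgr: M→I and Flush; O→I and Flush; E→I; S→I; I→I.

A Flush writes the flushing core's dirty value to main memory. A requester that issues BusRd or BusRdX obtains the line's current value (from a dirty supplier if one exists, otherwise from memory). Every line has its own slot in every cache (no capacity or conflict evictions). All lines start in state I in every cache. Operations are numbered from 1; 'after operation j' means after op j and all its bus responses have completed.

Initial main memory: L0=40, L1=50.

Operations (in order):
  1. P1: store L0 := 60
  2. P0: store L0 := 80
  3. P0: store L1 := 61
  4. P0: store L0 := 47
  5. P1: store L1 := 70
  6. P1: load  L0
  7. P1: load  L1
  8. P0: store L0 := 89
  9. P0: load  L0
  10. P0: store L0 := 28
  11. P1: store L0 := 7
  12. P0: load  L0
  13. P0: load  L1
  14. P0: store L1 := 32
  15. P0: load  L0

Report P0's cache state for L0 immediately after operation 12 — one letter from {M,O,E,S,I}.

state = S

step 1: P1: store L0 := 60  ⟶  IM  (L0)  txn=BusRdX  M[L0]=40
step 2: P0: store L0 := 80  ⟶  MI  (L0)  txn=BusRdX+Flush  M[L0]=60
step 3: P0: store L1 := 61  ⟶  MI  (L1)  txn=BusRdX  M[L1]=50
step 4: P0: store L0 := 47  ⟶  MI  (L0)  txn=∅  M[L0]=60
step 5: P1: store L1 := 70  ⟶  IM  (L1)  txn=BusRdX+Flush  M[L1]=61
step 6: P1: load  L0  ⟶  OS  (L0)  txn=BusRd  M[L0]=60
step 7: P1: load  L1  ⟶  IM  (L1)  txn=∅  M[L1]=61
step 8: P0: store L0 := 89  ⟶  MI  (L0)  txn=BusUpgr  M[L0]=60
step 9: P0: load  L0  ⟶  MI  (L0)  txn=∅  M[L0]=60
step 10: P0: store L0 := 28  ⟶  MI  (L0)  txn=∅  M[L0]=60
step 11: P1: store L0 := 7  ⟶  IM  (L0)  txn=BusRdX+Flush  M[L0]=28
step 12: P0: load  L0  ⟶  SO  (L0)  txn=BusRd  M[L0]=28
step 13: P0: load  L1  ⟶  SO  (L1)  txn=BusRd  M[L1]=61
step 14: P0: store L1 := 32  ⟶  MI  (L1)  txn=BusUpgr+Flush  M[L1]=70
step 15: P0: load  L0  ⟶  SO  (L0)  txn=∅  M[L0]=28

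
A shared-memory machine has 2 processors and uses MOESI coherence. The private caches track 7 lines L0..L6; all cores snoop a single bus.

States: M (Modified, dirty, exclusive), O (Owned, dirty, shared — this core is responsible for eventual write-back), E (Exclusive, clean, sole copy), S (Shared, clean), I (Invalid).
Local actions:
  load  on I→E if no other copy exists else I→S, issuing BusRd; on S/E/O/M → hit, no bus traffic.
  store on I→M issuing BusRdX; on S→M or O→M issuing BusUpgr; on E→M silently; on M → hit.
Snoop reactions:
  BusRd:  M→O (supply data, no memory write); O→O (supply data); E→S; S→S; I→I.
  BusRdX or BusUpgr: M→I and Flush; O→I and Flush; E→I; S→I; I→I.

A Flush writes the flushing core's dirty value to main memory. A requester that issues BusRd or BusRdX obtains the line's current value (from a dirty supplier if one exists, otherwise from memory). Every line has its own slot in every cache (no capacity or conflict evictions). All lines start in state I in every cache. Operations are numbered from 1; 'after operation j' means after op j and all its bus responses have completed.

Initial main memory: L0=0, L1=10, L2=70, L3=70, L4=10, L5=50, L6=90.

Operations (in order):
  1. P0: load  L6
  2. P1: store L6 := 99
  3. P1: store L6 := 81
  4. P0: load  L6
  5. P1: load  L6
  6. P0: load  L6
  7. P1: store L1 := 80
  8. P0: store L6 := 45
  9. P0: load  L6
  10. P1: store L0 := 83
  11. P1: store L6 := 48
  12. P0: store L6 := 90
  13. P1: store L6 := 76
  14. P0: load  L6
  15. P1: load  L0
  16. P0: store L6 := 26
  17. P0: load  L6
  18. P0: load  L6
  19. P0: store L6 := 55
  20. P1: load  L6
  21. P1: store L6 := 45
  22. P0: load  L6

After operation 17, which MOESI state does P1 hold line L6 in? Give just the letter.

state = I

  op1 P0: load  L6 → E/I on L6; bus BusRd; mem=90
  op2 P1: store L6 := 99 → I/M on L6; bus BusRdX; mem=90
  op3 P1: store L6 := 81 → I/M on L6; bus (none); mem=90
  op4 P0: load  L6 → S/O on L6; bus BusRd; mem=90
  op5 P1: load  L6 → S/O on L6; bus (none); mem=90
  op6 P0: load  L6 → S/O on L6; bus (none); mem=90
  op7 P1: store L1 := 80 → I/M on L1; bus BusRdX; mem=10
  op8 P0: store L6 := 45 → M/I on L6; bus BusUpgr Flush; mem=81
  op9 P0: load  L6 → M/I on L6; bus (none); mem=81
  op10 P1: store L0 := 83 → I/M on L0; bus BusRdX; mem=0
  op11 P1: store L6 := 48 → I/M on L6; bus BusRdX Flush; mem=45
  op12 P0: store L6 := 90 → M/I on L6; bus BusRdX Flush; mem=48
  op13 P1: store L6 := 76 → I/M on L6; bus BusRdX Flush; mem=90
  op14 P0: load  L6 → S/O on L6; bus BusRd; mem=90
  op15 P1: load  L0 → I/M on L0; bus (none); mem=0
  op16 P0: store L6 := 26 → M/I on L6; bus BusUpgr Flush; mem=76
  op17 P0: load  L6 → M/I on L6; bus (none); mem=76
  op18 P0: load  L6 → M/I on L6; bus (none); mem=76
  op19 P0: store L6 := 55 → M/I on L6; bus (none); mem=76
  op20 P1: load  L6 → O/S on L6; bus BusRd; mem=76
  op21 P1: store L6 := 45 → I/M on L6; bus BusUpgr Flush; mem=55
  op22 P0: load  L6 → S/O on L6; bus BusRd; mem=55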